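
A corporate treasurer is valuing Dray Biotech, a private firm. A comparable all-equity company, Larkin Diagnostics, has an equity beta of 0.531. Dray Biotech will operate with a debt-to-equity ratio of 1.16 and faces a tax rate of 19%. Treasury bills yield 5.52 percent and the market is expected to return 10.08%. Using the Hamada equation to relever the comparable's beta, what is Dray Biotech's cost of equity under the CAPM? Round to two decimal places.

β_L = β_U × [1 + (1 − t)(D/E)] = 0.531 × [1 + (1 − 0.19) × 1.16]
    = 0.531 × [1 + 0.81 × 1.16] = 0.531 × 1.9396 = 1.0299
MRP = 10.08% − 5.52% = 4.56%
E(R) = R_f + β_L × MRP = 5.52% + 1.0299 × 4.56% = 10.22%

10.22%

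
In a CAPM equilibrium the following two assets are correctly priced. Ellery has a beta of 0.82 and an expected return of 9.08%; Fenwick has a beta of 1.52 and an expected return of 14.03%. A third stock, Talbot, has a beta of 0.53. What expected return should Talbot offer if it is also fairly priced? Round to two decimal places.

7.03%

MRP (SML slope) = (14.03% − 9.08%) / (1.52 − 0.82) = 4.95% / 0.70 = 7.0714%
R_f (intercept) = 9.08% − 0.82 × 7.0714% = 3.2815%
E(R_Talbot) = R_f + β × MRP = 3.2815% + 0.53 × 7.0714% = 7.03%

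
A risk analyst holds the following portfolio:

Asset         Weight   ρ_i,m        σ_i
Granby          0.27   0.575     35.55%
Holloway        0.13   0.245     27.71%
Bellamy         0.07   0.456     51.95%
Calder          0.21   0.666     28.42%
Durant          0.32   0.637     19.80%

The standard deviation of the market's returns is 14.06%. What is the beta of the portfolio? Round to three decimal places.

β_Granby = 0.575 × 35.55% / 14.06% = 1.4539
β_Holloway = 0.245 × 27.71% / 14.06% = 0.4829
β_Bellamy = 0.456 × 51.95% / 14.06% = 1.6849
β_Calder = 0.666 × 28.42% / 14.06% = 1.3462
β_Durant = 0.637 × 19.80% / 14.06% = 0.8971
β_P = Σ w_i β_i = 0.27×1.4539 + 0.13×0.4829 + 0.07×1.6849 + 0.21×1.3462 + 0.32×0.8971 = 1.1430

1.143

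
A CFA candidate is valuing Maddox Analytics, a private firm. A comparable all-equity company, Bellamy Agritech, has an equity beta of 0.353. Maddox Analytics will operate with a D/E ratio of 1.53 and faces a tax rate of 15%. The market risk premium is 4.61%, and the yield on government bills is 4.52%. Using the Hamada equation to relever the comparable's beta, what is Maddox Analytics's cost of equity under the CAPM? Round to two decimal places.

β_L = β_U × [1 + (1 − t)(D/E)] = 0.353 × [1 + (1 − 0.15) × 1.53]
    = 0.353 × [1 + 0.85 × 1.53] = 0.353 × 2.3005 = 0.8121
E(R) = R_f + β_L × MRP = 4.52% + 0.8121 × 4.61% = 8.26%

8.26%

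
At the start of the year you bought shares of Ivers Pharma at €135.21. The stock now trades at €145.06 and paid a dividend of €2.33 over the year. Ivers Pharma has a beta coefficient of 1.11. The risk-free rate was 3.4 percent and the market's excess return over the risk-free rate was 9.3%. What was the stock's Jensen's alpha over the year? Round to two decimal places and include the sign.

Realised HPR = (P1 + D1 − P0) / P0 = (145.06 + 2.33 − 135.21) / 135.21 = 12.18 / 135.21 = 9.0082%
CAPM required = R_f + β·MRP = 3.4% + 1.11 × 9.3% = 13.7230%
α = realised − required = 9.0082% − 13.7230% = -4.71%

-4.71%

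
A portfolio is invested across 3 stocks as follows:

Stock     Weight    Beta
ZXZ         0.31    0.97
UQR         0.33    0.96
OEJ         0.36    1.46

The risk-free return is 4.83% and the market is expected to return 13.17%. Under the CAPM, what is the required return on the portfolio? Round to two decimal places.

14.36%

β_P = Σ w_i β_i = 0.31×0.97 + 0.33×0.96 + 0.36×1.46 = 1.1431
MRP = 13.17% − 4.83% = 8.34%
E(R_P) = R_f + β_P × MRP = 4.83% + 1.1431 × 8.34% = 14.36%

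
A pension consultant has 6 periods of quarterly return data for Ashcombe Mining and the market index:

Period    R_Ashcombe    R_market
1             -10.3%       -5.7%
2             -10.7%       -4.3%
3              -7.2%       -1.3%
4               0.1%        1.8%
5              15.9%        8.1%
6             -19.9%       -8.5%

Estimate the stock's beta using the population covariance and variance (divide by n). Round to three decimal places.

2.025

Mean R_i = (-10.3 − 10.7 − 7.2 + 0.1 + 15.9 − 19.9) / 6 = -5.3500%
Mean R_m = (-5.7 − 4.3 − 1.3 + 1.8 + 8.1 − 8.5) / 6 = -1.6500%
Σ(R_i − R̄_i)(R_m − R̄_m) = 359.2350  ⇒  Cov = 359.2350 / 6 = 59.8725
Σ(R_m − R̄_m)² = 177.4350  ⇒  Var(R_m) = 177.4350 / 6 = 29.5725
β = Cov / Var(R_m) = 59.8725 / 29.5725 = 2.0246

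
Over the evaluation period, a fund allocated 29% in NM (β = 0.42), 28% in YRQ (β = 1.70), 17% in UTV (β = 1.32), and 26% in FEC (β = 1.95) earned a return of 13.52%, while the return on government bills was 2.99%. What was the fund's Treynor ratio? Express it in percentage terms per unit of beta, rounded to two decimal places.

7.92%

β_P = 0.29×0.42 + 0.28×1.70 + 0.17×1.32 + 0.26×1.95 = 1.3292
Treynor = (R_P − R_f) / β_P = (13.52% − 2.99%) / 1.3292 = 10.53% / 1.3292 = 7.92%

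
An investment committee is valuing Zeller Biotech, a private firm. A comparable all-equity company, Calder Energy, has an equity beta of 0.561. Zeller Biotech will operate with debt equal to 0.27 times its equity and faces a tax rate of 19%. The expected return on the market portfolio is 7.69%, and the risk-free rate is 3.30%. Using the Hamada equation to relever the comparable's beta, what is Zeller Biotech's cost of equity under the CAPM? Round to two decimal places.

β_L = β_U × [1 + (1 − t)(D/E)] = 0.561 × [1 + (1 − 0.19) × 0.27]
    = 0.561 × [1 + 0.81 × 0.27] = 0.561 × 1.2187 = 0.6837
MRP = 7.69% − 3.30% = 4.39%
E(R) = R_f + β_L × MRP = 3.30% + 0.6837 × 4.39% = 6.30%

6.30%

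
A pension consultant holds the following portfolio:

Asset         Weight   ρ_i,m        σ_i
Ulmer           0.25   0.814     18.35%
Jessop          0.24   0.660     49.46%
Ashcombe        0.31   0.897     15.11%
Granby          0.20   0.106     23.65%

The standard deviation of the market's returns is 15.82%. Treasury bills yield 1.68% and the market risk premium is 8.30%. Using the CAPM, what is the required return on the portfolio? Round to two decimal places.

β_Ulmer = 0.814 × 18.35% / 15.82% = 0.9442
β_Jessop = 0.660 × 49.46% / 15.82% = 2.0634
β_Ashcombe = 0.897 × 15.11% / 15.82% = 0.8567
β_Granby = 0.106 × 23.65% / 15.82% = 0.1585
β_P = Σ w_i β_i = 0.25×0.9442 + 0.24×2.0634 + 0.31×0.8567 + 0.20×0.1585 = 1.0285
E(R_P) = R_f + β_P × MRP = 1.68% + 1.0285 × 8.30% = 10.22%

10.22%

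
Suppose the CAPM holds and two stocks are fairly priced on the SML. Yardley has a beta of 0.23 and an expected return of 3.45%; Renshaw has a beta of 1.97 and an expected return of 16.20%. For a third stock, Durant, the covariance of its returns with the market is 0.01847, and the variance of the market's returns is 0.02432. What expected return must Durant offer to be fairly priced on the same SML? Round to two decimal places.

7.33%

MRP = (16.20% − 3.45%) / (1.97 − 0.23) = 7.3276%
R_f = 3.45% − 0.23 × 7.3276% = 1.7647%
β_Durant = Cov / Var(R_m) = 0.01847 / 0.02432 = 0.7595
E(R_Durant) = R_f + β × MRP = 1.7647% + 0.7595 × 7.3276% = 7.33%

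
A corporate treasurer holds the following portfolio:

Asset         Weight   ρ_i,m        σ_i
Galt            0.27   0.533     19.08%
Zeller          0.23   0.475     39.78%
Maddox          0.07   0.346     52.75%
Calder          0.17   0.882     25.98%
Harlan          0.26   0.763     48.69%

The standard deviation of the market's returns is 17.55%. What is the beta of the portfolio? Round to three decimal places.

β_Galt = 0.533 × 19.08% / 17.55% = 0.5795
β_Zeller = 0.475 × 39.78% / 17.55% = 1.0767
β_Maddox = 0.346 × 52.75% / 17.55% = 1.0400
β_Calder = 0.882 × 25.98% / 17.55% = 1.3057
β_Harlan = 0.763 × 48.69% / 17.55% = 2.1168
β_P = Σ w_i β_i = 0.27×0.5795 + 0.23×1.0767 + 0.07×1.0400 + 0.17×1.3057 + 0.26×2.1168 = 1.2492

1.249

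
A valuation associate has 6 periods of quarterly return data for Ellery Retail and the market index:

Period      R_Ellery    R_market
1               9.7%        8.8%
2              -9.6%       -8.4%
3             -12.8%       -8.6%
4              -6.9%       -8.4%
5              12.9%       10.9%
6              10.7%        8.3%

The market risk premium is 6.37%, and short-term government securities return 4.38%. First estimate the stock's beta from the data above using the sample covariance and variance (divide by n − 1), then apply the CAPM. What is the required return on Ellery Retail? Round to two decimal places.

Mean R_i = (9.7 − 9.6 − 12.8 − 6.9 + 12.9 + 10.7) / 6 = 0.6667%
Mean R_m = (8.8 − 8.4 − 8.6 − 8.4 + 10.9 + 8.3) / 6 = 0.4333%
Σ(R_i − R̄_i)(R_m − R̄_m) = 561.7267  ⇒  Cov = 561.7267 / 5 = 112.3453
Σ(R_m − R̄_m)² = 479.0933  ⇒  Var(R_m) = 479.0933 / 5 = 95.8187
β = Cov / Var(R_m) = 112.3453 / 95.8187 = 1.1725
E(R) = R_f + β × MRP = 4.38% + 1.1725 × 6.37% = 11.85%

11.85%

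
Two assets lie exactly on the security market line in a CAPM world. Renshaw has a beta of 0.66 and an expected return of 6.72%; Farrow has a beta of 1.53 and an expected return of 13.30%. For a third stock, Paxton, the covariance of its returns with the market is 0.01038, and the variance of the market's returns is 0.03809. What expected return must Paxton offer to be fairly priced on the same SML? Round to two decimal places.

MRP = (13.30% − 6.72%) / (1.53 − 0.66) = 7.5632%
R_f = 6.72% − 0.66 × 7.5632% = 1.7283%
β_Paxton = Cov / Var(R_m) = 0.01038 / 0.03809 = 0.2725
E(R_Paxton) = R_f + β × MRP = 1.7283% + 0.2725 × 7.5632% = 3.79%

3.79%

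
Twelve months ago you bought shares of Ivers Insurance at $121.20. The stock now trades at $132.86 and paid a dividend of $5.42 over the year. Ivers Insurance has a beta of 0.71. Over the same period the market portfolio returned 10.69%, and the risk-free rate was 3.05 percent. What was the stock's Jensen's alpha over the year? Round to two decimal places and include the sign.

Realised HPR = (P1 + D1 − P0) / P0 = (132.86 + 5.42 − 121.20) / 121.20 = 17.08 / 121.20 = 14.0924%
MRP = 10.69% − 3.05% = 7.64%
CAPM required = R_f + β·MRP = 3.05% + 0.71 × 7.64% = 8.4744%
α = realised − required = 14.0924% − 8.4744% = +5.62%

+5.62%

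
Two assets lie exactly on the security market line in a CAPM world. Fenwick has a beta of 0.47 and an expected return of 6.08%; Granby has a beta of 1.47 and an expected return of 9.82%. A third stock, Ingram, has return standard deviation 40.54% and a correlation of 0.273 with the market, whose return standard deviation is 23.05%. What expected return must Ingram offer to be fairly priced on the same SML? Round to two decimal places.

MRP = (9.82% − 6.08%) / (1.47 − 0.47) = 3.7400%
R_f = 6.08% − 0.47 × 3.7400% = 4.3222%
β_Ingram = ρ·σ_i/σ_m = 0.273 × 40.54 / 23.05 = 0.4801
E(R_Ingram) = R_f + β × MRP = 4.3222% + 0.4801 × 3.7400% = 6.12%

6.12%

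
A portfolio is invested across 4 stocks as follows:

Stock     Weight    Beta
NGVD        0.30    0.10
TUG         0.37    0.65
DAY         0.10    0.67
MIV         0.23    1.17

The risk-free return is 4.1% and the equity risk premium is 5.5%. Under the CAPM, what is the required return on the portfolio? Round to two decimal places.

β_P = Σ w_i β_i = 0.30×0.10 + 0.37×0.65 + 0.10×0.67 + 0.23×1.17 = 0.6066
E(R_P) = R_f + β_P × MRP = 4.1% + 0.6066 × 5.5% = 7.44%

7.44%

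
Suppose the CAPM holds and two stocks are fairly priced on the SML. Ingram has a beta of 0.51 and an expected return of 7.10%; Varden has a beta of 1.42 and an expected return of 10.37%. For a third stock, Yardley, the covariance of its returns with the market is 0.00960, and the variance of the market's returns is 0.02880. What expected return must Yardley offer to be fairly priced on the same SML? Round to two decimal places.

6.47%

MRP = (10.37% − 7.10%) / (1.42 − 0.51) = 3.5934%
R_f = 7.10% − 0.51 × 3.5934% = 5.2674%
β_Yardley = Cov / Var(R_m) = 0.00960 / 0.02880 = 0.3333
E(R_Yardley) = R_f + β × MRP = 5.2674% + 0.3333 × 3.5934% = 6.47%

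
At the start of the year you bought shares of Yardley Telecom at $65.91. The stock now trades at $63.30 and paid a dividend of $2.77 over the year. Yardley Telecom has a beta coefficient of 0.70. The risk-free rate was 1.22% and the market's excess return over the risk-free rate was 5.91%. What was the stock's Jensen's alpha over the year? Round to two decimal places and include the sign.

Realised HPR = (P1 + D1 − P0) / P0 = (63.30 + 2.77 − 65.91) / 65.91 = 0.16 / 65.91 = 0.2428%
CAPM required = R_f + β·MRP = 1.22% + 0.70 × 5.91% = 5.3570%
α = realised − required = 0.2428% − 5.3570% = -5.11%

-5.11%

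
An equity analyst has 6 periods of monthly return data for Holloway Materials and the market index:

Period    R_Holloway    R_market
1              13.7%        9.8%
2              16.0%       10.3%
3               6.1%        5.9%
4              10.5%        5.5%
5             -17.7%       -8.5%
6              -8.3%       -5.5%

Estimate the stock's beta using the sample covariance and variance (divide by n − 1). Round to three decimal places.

Mean R_i = (13.7 + 16.0 + 6.1 + 10.5 − 17.7 − 8.3) / 6 = 3.3833%
Mean R_m = (9.8 + 10.3 + 5.9 + 5.5 − 8.5 − 5.5) / 6 = 2.9167%
Σ(R_i − R̄_i)(R_m − R̄_m) = 529.6917  ⇒  Cov = 529.6917 / 5 = 105.9383
Σ(R_m − R̄_m)² = 318.6483  ⇒  Var(R_m) = 318.6483 / 5 = 63.7297
β = Cov / Var(R_m) = 105.9383 / 63.7297 = 1.6623

1.662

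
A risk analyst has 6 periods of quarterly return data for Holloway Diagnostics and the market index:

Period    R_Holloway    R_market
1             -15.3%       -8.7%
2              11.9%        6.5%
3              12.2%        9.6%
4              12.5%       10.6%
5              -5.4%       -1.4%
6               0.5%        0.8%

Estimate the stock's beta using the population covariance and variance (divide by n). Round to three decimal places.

Mean R_i = (-15.3 + 11.9 + 12.2 + 12.5 − 5.4 + 0.5) / 6 = 2.7333%
Mean R_m = (-8.7 + 6.5 + 9.6 + 10.6 − 1.4 + 0.8) / 6 = 2.9000%
Σ(R_i − R̄_i)(R_m − R̄_m) = 420.4800  ⇒  Cov = 420.4800 / 6 = 70.0800
Σ(R_m − R̄_m)² = 274.6000  ⇒  Var(R_m) = 274.6000 / 6 = 45.7667
β = Cov / Var(R_m) = 70.0800 / 45.7667 = 1.5312

1.531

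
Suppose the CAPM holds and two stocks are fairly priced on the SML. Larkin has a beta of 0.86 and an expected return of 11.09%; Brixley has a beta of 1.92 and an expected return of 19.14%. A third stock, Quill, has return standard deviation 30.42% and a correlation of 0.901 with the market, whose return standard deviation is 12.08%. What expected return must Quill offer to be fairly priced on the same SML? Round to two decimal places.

MRP = (19.14% − 11.09%) / (1.92 − 0.86) = 7.5943%
R_f = 11.09% − 0.86 × 7.5943% = 4.5589%
β_Quill = ρ·σ_i/σ_m = 0.901 × 30.42 / 12.08 = 2.2689
E(R_Quill) = R_f + β × MRP = 4.5589% + 2.2689 × 7.5943% = 21.79%

21.79%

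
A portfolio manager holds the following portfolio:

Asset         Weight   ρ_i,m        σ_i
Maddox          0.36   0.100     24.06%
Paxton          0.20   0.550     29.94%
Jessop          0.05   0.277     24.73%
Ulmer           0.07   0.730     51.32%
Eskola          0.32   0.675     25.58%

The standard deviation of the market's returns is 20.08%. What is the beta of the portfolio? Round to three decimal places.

0.630

β_Maddox = 0.100 × 24.06% / 20.08% = 0.1198
β_Paxton = 0.550 × 29.94% / 20.08% = 0.8201
β_Jessop = 0.277 × 24.73% / 20.08% = 0.3411
β_Ulmer = 0.730 × 51.32% / 20.08% = 1.8657
β_Eskola = 0.675 × 25.58% / 20.08% = 0.8599
β_P = Σ w_i β_i = 0.36×0.1198 + 0.20×0.8201 + 0.05×0.3411 + 0.07×1.8657 + 0.32×0.8599 = 0.6300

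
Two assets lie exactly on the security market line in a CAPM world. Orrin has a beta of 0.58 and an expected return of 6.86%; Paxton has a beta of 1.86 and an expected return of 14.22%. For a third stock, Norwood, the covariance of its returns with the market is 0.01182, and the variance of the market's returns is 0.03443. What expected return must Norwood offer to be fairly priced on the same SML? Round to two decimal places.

MRP = (14.22% − 6.86%) / (1.86 − 0.58) = 5.7500%
R_f = 6.86% − 0.58 × 5.7500% = 3.5250%
β_Norwood = Cov / Var(R_m) = 0.01182 / 0.03443 = 0.3433
E(R_Norwood) = R_f + β × MRP = 3.5250% + 0.3433 × 5.7500% = 5.50%

5.50%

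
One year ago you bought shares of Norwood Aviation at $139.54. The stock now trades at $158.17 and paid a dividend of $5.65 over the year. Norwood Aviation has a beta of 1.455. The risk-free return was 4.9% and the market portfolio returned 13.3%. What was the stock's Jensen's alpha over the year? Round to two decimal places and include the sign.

Realised HPR = (P1 + D1 − P0) / P0 = (158.17 + 5.65 − 139.54) / 139.54 = 24.28 / 139.54 = 17.4000%
MRP = 13.3% − 4.9% = 8.40%
CAPM required = R_f + β·MRP = 4.9% + 1.455 × 8.4% = 17.1220%
α = realised − required = 17.4000% − 17.1220% = +0.28%

+0.28%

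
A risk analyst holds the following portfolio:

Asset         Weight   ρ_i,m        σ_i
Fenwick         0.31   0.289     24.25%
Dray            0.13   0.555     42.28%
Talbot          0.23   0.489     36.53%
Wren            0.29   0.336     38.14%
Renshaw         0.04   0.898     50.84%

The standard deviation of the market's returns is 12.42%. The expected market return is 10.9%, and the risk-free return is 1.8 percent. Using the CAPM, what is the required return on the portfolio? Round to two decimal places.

12.70%

β_Fenwick = 0.289 × 24.25% / 12.42% = 0.5643
β_Dray = 0.555 × 42.28% / 12.42% = 1.8893
β_Talbot = 0.489 × 36.53% / 12.42% = 1.4383
β_Wren = 0.336 × 38.14% / 12.42% = 1.0318
β_Renshaw = 0.898 × 50.84% / 12.42% = 3.6759
β_P = Σ w_i β_i = 0.31×0.5643 + 0.13×1.8893 + 0.23×1.4383 + 0.29×1.0318 + 0.04×3.6759 = 1.1976
MRP = 10.9% − 1.8% = 9.10%
E(R_P) = R_f + β_P × MRP = 1.8% + 1.1976 × 9.1% = 12.70%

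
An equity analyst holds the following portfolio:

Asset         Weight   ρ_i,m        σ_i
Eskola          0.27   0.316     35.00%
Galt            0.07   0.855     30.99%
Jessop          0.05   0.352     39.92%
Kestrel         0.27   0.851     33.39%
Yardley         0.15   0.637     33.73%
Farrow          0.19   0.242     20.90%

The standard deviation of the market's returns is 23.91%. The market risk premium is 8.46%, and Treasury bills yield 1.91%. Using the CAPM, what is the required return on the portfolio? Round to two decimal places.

8.07%

β_Eskola = 0.316 × 35.00% / 23.91% = 0.4626
β_Galt = 0.855 × 30.99% / 23.91% = 1.1082
β_Jessop = 0.352 × 39.92% / 23.91% = 0.5877
β_Kestrel = 0.851 × 33.39% / 23.91% = 1.1884
β_Yardley = 0.637 × 33.73% / 23.91% = 0.8986
β_Farrow = 0.242 × 20.90% / 23.91% = 0.2115
β_P = Σ w_i β_i = 0.27×0.4626 + 0.07×1.1082 + 0.05×0.5877 + 0.27×1.1884 + 0.15×0.8986 + 0.19×0.2115 = 0.7277
E(R_P) = R_f + β_P × MRP = 1.91% + 0.7277 × 8.46% = 8.07%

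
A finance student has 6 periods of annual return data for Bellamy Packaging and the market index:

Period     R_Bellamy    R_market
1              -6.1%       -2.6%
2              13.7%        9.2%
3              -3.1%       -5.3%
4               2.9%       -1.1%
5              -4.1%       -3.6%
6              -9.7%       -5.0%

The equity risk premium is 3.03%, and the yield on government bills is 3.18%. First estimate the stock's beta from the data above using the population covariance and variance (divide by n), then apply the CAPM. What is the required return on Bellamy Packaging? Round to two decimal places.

7.50%

Mean R_i = (-6.1 + 13.7 − 3.1 + 2.9 − 4.1 − 9.7) / 6 = -1.0667%
Mean R_m = (-2.6 + 9.2 − 5.3 − 1.1 − 3.6 − 5.0) / 6 = -1.4000%
Σ(R_i − R̄_i)(R_m − R̄_m) = 209.4400  ⇒  Cov = 209.4400 / 6 = 34.9067
Σ(R_m − R̄_m)² = 146.9000  ⇒  Var(R_m) = 146.9000 / 6 = 24.4833
β = Cov / Var(R_m) = 34.9067 / 24.4833 = 1.4257
E(R) = R_f + β × MRP = 3.18% + 1.4257 × 3.03% = 7.50%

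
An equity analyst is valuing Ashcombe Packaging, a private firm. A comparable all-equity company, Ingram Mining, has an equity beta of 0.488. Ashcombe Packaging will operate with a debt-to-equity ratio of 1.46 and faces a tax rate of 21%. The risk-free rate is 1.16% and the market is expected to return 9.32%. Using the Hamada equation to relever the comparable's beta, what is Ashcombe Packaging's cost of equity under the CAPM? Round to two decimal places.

9.74%

β_L = β_U × [1 + (1 − t)(D/E)] = 0.488 × [1 + (1 − 0.21) × 1.46]
    = 0.488 × [1 + 0.79 × 1.46] = 0.488 × 2.1534 = 1.0509
MRP = 9.32% − 1.16% = 8.16%
E(R) = R_f + β_L × MRP = 1.16% + 1.0509 × 8.16% = 9.74%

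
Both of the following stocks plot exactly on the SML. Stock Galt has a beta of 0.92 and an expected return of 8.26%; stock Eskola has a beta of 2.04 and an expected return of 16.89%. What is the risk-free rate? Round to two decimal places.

1.17%

Both satisfy E(R) = R_f + β·MRP, so the slope of the SML is
MRP = (16.89% − 8.26%) / (2.04 − 0.92) = 8.63% / 1.12 = 7.7054%
R_f = E(R_Galt) − β_Galt·MRP = 8.26% − 0.92 × 7.7054% = 1.1710%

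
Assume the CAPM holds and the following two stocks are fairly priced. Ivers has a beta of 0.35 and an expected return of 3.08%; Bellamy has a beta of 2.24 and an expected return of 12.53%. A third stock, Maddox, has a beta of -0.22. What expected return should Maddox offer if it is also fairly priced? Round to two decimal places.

MRP (SML slope) = (12.53% − 3.08%) / (2.24 − 0.35) = 9.45% / 1.89 = 5.0000%
R_f (intercept) = 3.08% − 0.35 × 5.0000% = 1.3300%
E(R_Maddox) = R_f + β × MRP = 1.3300% + -0.22 × 5.0000% = 0.23%

0.23%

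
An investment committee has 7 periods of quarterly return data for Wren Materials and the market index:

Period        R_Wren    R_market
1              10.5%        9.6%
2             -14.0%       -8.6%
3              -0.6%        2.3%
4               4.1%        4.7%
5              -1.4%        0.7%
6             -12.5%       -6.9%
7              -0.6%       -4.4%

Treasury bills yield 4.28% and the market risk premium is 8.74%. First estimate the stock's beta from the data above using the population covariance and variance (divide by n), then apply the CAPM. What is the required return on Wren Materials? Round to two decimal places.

15.09%

Mean R_i = (10.5 − 14.0 − 0.6 + 4.1 − 1.4 − 12.5 − 0.6) / 7 = -2.0714%
Mean R_m = (9.6 − 8.6 + 2.3 + 4.7 + 0.7 − 6.9 − 4.4) / 7 = -0.3714%
Σ(R_i − R̄_i)(R_m − R̄_m) = 321.6143  ⇒  Cov = 321.6143 / 7 = 45.9449
Σ(R_m − R̄_m)² = 259.9943  ⇒  Var(R_m) = 259.9943 / 7 = 37.1420
β = Cov / Var(R_m) = 45.9449 / 37.1420 = 1.2370
E(R) = R_f + β × MRP = 4.28% + 1.2370 × 8.74% = 15.09%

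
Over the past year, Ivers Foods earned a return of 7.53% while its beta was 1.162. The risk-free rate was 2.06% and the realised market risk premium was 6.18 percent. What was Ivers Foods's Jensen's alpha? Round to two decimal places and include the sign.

-1.71%

CAPM benchmark = R_f + β(R_m − R_f) = 2.06% + 1.162 × 6.18% = 9.24116%
α = actual − benchmark = 7.53% − 9.24116% = -1.71%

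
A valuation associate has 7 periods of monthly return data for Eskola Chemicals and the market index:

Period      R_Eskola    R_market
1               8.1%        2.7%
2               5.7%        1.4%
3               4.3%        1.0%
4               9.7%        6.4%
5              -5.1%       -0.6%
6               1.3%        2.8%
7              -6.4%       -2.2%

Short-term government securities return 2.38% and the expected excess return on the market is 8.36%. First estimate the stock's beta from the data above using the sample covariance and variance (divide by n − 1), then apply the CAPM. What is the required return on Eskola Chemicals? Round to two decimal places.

18.62%

Mean R_i = (8.1 + 5.7 + 4.3 + 9.7 − 5.1 + 1.3 − 6.4) / 7 = 2.5143%
Mean R_m = (2.7 + 1.4 + 1.0 + 6.4 − 0.6 + 2.8 − 2.2) / 7 = 1.6429%
Σ(R_i − R̄_i)(R_m − R̄_m) = 88.0957  ⇒  Cov = 88.0957 / 6 = 14.6826
Σ(R_m − R̄_m)² = 45.3571  ⇒  Var(R_m) = 45.3571 / 6 = 7.5595
β = Cov / Var(R_m) = 14.6826 / 7.5595 = 1.9423
E(R) = R_f + β × MRP = 2.38% + 1.9423 × 8.36% = 18.62%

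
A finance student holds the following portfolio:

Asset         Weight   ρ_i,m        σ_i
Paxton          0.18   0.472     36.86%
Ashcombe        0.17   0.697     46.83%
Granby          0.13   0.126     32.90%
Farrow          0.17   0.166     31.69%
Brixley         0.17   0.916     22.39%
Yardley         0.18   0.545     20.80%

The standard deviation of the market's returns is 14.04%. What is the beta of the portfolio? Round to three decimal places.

1.114

β_Paxton = 0.472 × 36.86% / 14.04% = 1.2392
β_Ashcombe = 0.697 × 46.83% / 14.04% = 2.3248
β_Granby = 0.126 × 32.90% / 14.04% = 0.2953
β_Farrow = 0.166 × 31.69% / 14.04% = 0.3747
β_Brixley = 0.916 × 22.39% / 14.04% = 1.4608
β_Yardley = 0.545 × 20.80% / 14.04% = 0.8074
β_P = Σ w_i β_i = 0.18×1.2392 + 0.17×2.3248 + 0.13×0.2953 + 0.17×0.3747 + 0.17×1.4608 + 0.18×0.8074 = 1.1140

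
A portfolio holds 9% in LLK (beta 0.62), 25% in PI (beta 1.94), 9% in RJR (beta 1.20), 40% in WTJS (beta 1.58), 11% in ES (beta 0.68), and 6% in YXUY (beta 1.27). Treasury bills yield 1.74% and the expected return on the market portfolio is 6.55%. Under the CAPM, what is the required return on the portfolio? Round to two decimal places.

β_P = Σ w_i β_i = 0.09×0.62 + 0.25×1.94 + 0.09×1.20 + 0.40×1.58 + 0.11×0.68 + 0.06×1.27 = 1.4318
MRP = 6.55% − 1.74% = 4.81%
E(R_P) = R_f + β_P × MRP = 1.74% + 1.4318 × 4.81% = 8.63%

8.63%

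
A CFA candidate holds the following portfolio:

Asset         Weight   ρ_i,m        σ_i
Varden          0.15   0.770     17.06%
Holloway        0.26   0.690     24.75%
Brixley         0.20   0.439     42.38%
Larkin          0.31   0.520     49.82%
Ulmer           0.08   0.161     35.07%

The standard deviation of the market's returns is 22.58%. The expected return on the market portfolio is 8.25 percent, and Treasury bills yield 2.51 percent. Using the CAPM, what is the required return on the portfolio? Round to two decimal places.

β_Varden = 0.770 × 17.06% / 22.58% = 0.5818
β_Holloway = 0.690 × 24.75% / 22.58% = 0.7563
β_Brixley = 0.439 × 42.38% / 22.58% = 0.8240
β_Larkin = 0.520 × 49.82% / 22.58% = 1.1473
β_Ulmer = 0.161 × 35.07% / 22.58% = 0.2501
β_P = Σ w_i β_i = 0.15×0.5818 + 0.26×0.7563 + 0.20×0.8240 + 0.31×1.1473 + 0.08×0.2501 = 0.8244
MRP = 8.25% − 2.51% = 5.74%
E(R_P) = R_f + β_P × MRP = 2.51% + 0.8244 × 5.74% = 7.24%

7.24%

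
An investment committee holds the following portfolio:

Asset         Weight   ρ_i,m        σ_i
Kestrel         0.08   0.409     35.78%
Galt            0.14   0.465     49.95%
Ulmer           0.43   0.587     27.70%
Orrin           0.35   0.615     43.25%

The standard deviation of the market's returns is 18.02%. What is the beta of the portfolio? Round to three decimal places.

1.150

β_Kestrel = 0.409 × 35.78% / 18.02% = 0.8121
β_Galt = 0.465 × 49.95% / 18.02% = 1.2889
β_Ulmer = 0.587 × 27.70% / 18.02% = 0.9023
β_Orrin = 0.615 × 43.25% / 18.02% = 1.4761
β_P = Σ w_i β_i = 0.08×0.8121 + 0.14×1.2889 + 0.43×0.9023 + 0.35×1.4761 = 1.1500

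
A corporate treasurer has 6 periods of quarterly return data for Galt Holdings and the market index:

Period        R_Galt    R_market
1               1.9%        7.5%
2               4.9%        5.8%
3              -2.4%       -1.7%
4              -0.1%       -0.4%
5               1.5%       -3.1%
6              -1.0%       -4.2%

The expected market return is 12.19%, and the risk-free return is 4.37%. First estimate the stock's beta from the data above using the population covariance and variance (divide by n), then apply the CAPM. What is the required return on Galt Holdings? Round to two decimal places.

7.24%

Mean R_i = (1.9 + 4.9 − 2.4 − 0.1 + 1.5 − 1.0) / 6 = 0.8000%
Mean R_m = (7.5 + 5.8 − 1.7 − 0.4 − 3.1 − 4.2) / 6 = 0.6500%
Σ(R_i − R̄_i)(R_m − R̄_m) = 43.2200  ⇒  Cov = 43.2200 / 6 = 7.2033
Σ(R_m − R̄_m)² = 117.6550  ⇒  Var(R_m) = 117.6550 / 6 = 19.6092
β = Cov / Var(R_m) = 7.2033 / 19.6092 = 0.3673
MRP = 12.19% − 4.37% = 7.82%
E(R) = R_f + β × MRP = 4.37% + 0.3673 × 7.82% = 7.24%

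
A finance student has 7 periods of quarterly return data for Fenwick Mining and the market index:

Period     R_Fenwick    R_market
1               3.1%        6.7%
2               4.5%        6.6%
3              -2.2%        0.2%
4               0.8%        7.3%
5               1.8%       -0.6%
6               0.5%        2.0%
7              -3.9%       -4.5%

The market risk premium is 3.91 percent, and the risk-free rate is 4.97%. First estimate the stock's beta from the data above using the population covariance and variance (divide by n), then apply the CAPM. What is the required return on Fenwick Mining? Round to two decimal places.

6.95%

Mean R_i = (3.1 + 4.5 − 2.2 + 0.8 + 1.8 + 0.5 − 3.9) / 7 = 0.6571%
Mean R_m = (6.7 + 6.6 + 0.2 + 7.3 − 0.6 + 2.0 − 4.5) / 7 = 2.5286%
Σ(R_i − R̄_i)(R_m − R̄_m) = 61.7086  ⇒  Cov = 61.7086 / 7 = 8.8155
Σ(R_m − R̄_m)² = 121.6343  ⇒  Var(R_m) = 121.6343 / 7 = 17.3763
β = Cov / Var(R_m) = 8.8155 / 17.3763 = 0.5073
E(R) = R_f + β × MRP = 4.97% + 0.5073 × 3.91% = 6.95%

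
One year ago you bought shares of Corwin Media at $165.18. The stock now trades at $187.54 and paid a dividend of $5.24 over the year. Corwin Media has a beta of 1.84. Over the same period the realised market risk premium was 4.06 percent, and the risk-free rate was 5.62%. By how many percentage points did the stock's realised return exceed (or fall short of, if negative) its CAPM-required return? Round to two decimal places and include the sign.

+3.62%

Realised HPR = (P1 + D1 − P0) / P0 = (187.54 + 5.24 − 165.18) / 165.18 = 27.60 / 165.18 = 16.7090%
CAPM required = R_f + β·MRP = 5.62% + 1.84 × 4.06% = 13.0904%
α = realised − required = 16.7090% − 13.0904% = +3.62%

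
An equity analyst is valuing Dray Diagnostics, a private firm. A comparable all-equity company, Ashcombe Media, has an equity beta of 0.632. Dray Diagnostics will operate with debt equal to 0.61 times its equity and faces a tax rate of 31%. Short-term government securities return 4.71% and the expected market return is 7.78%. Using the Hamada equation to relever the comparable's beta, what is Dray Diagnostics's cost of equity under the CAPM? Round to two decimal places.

β_L = β_U × [1 + (1 − t)(D/E)] = 0.632 × [1 + (1 − 0.31) × 0.61]
    = 0.632 × [1 + 0.69 × 0.61] = 0.632 × 1.4209 = 0.8980
MRP = 7.78% − 4.71% = 3.07%
E(R) = R_f + β_L × MRP = 4.71% + 0.8980 × 3.07% = 7.47%

7.47%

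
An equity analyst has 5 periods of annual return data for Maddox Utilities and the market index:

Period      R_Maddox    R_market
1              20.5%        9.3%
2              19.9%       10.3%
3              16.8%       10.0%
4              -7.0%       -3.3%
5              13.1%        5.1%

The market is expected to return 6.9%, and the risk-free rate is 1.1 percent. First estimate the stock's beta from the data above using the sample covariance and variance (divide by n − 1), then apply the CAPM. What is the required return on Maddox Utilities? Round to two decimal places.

Mean R_i = (20.5 + 19.9 + 16.8 − 7.0 + 13.1) / 5 = 12.6600%
Mean R_m = (9.3 + 10.3 + 10.0 − 3.3 + 5.1) / 5 = 6.2800%
Σ(R_i − R̄_i)(R_m − R̄_m) = 256.0060  ⇒  Cov = 256.0060 / 4 = 64.0015
Σ(R_m − R̄_m)² = 132.2880  ⇒  Var(R_m) = 132.2880 / 4 = 33.0720
β = Cov / Var(R_m) = 64.0015 / 33.0720 = 1.9352
MRP = 6.9% − 1.1% = 5.80%
E(R) = R_f + β × MRP = 1.1% + 1.9352 × 5.8% = 12.32%

12.32%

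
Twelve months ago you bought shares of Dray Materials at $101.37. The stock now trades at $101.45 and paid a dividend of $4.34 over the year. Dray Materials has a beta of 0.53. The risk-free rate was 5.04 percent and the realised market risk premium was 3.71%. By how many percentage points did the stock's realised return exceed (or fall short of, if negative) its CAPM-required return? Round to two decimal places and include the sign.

-2.65%

Realised HPR = (P1 + D1 − P0) / P0 = (101.45 + 4.34 − 101.37) / 101.37 = 4.42 / 101.37 = 4.3603%
CAPM required = R_f + β·MRP = 5.04% + 0.53 × 3.71% = 7.0063%
α = realised − required = 4.3603% − 7.0063% = -2.65%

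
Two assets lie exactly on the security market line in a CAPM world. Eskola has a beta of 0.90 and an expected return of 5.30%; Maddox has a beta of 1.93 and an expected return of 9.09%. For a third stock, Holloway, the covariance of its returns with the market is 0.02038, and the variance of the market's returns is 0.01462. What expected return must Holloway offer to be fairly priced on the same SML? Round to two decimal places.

MRP = (9.09% − 5.30%) / (1.93 − 0.90) = 3.6796%
R_f = 5.30% − 0.90 × 3.6796% = 1.9884%
β_Holloway = Cov / Var(R_m) = 0.02038 / 0.01462 = 1.3940
E(R_Holloway) = R_f + β × MRP = 1.9884% + 1.3940 × 3.6796% = 7.12%

7.12%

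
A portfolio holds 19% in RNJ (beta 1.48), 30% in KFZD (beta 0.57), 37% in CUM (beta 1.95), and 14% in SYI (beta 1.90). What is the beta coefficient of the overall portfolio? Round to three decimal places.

β_P = Σ w_i β_i = 0.19×1.48 + 0.30×0.57 + 0.37×1.95 + 0.14×1.90 = 1.4397

1.440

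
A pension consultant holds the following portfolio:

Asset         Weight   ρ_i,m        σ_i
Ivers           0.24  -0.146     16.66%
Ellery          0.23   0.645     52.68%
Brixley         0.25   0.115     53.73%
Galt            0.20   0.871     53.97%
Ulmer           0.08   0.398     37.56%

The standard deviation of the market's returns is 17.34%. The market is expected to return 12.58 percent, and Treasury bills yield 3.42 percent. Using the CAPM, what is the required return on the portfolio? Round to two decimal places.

13.65%

β_Ivers = -0.146 × 16.66% / 17.34% = -0.1403
β_Ellery = 0.645 × 52.68% / 17.34% = 1.9596
β_Brixley = 0.115 × 53.73% / 17.34% = 0.3563
β_Galt = 0.871 × 53.97% / 17.34% = 2.7109
β_Ulmer = 0.398 × 37.56% / 17.34% = 0.8621
β_P = Σ w_i β_i = 0.24×-0.1403 + 0.23×1.9596 + 0.25×0.3563 + 0.20×2.7109 + 0.08×0.8621 = 1.1173
MRP = 12.58% − 3.42% = 9.16%
E(R_P) = R_f + β_P × MRP = 3.42% + 1.1173 × 9.16% = 13.65%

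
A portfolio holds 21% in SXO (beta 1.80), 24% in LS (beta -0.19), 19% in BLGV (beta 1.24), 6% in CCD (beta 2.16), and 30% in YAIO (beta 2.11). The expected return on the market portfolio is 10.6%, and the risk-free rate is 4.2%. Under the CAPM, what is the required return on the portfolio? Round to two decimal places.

β_P = Σ w_i β_i = 0.21×1.80 + 0.24×-0.19 + 0.19×1.24 + 0.06×2.16 + 0.30×2.11 = 1.3306
MRP = 10.6% − 4.2% = 6.40%
E(R_P) = R_f + β_P × MRP = 4.2% + 1.3306 × 6.4% = 12.72%

12.72%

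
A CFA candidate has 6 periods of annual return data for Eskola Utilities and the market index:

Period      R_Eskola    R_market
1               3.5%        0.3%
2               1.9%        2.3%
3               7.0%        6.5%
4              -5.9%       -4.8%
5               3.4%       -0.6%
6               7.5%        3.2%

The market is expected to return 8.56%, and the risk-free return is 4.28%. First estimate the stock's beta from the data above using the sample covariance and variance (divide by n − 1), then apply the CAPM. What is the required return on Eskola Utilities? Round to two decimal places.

9.02%

Mean R_i = (3.5 + 1.9 + 7.0 − 5.9 + 3.4 + 7.5) / 6 = 2.9000%
Mean R_m = (0.3 + 2.3 + 6.5 − 4.8 − 0.6 + 3.2) / 6 = 1.1500%
Σ(R_i − R̄_i)(R_m − R̄_m) = 81.1900  ⇒  Cov = 81.1900 / 5 = 16.2380
Σ(R_m − R̄_m)² = 73.3350  ⇒  Var(R_m) = 73.3350 / 5 = 14.6670
β = Cov / Var(R_m) = 16.2380 / 14.6670 = 1.1071
MRP = 8.56% − 4.28% = 4.28%
E(R) = R_f + β × MRP = 4.28% + 1.1071 × 4.28% = 9.02%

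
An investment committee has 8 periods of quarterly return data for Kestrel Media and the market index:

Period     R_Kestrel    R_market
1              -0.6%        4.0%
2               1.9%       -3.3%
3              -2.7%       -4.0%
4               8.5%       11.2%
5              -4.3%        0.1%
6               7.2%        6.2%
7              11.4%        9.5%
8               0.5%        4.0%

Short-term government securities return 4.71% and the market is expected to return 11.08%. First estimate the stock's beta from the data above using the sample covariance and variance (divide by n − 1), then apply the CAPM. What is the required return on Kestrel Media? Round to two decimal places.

9.87%

Mean R_i = (-0.6 + 1.9 − 2.7 + 8.5 − 4.3 + 7.2 + 11.4 + 0.5) / 8 = 2.7375%
Mean R_m = (4.0 − 3.3 − 4.0 + 11.2 + 0.1 + 6.2 + 9.5 + 4.0) / 8 = 3.4625%
Σ(R_i − R̄_i)(R_m − R̄_m) = 176.0113  ⇒  Cov = 176.0113 / 7 = 25.1445
Σ(R_m − R̄_m)² = 217.1188  ⇒  Var(R_m) = 217.1188 / 7 = 31.0170
β = Cov / Var(R_m) = 25.1445 / 31.0170 = 0.8107
MRP = 11.08% − 4.71% = 6.37%
E(R) = R_f + β × MRP = 4.71% + 0.8107 × 6.37% = 9.87%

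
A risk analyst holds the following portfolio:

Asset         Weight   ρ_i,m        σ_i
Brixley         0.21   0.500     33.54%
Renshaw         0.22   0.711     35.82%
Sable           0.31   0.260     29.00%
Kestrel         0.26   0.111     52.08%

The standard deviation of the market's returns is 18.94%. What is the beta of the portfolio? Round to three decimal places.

β_Brixley = 0.500 × 33.54% / 18.94% = 0.8854
β_Renshaw = 0.711 × 35.82% / 18.94% = 1.3447
β_Sable = 0.260 × 29.00% / 18.94% = 0.3981
β_Kestrel = 0.111 × 52.08% / 18.94% = 0.3052
β_P = Σ w_i β_i = 0.21×0.8854 + 0.22×1.3447 + 0.31×0.3981 + 0.26×0.3052 = 0.6845

0.685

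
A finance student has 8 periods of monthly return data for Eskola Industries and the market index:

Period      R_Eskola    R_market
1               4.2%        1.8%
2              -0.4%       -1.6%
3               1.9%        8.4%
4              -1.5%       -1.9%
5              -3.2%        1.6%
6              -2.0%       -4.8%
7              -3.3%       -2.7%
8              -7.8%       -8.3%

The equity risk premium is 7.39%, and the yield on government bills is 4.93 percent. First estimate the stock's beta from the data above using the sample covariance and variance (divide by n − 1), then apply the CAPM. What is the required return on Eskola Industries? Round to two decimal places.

Mean R_i = (4.2 − 0.4 + 1.9 − 1.5 − 3.2 − 2.0 − 3.3 − 7.8) / 8 = -1.5125%
Mean R_m = (1.8 − 1.6 + 8.4 − 1.9 + 1.6 − 4.8 − 2.7 − 8.3) / 8 = -0.9375%
Σ(R_i − R̄_i)(R_m − R̄_m) = 93.7963  ⇒  Cov = 93.7963 / 7 = 13.3995
Σ(R_m − R̄_m)² = 174.7188  ⇒  Var(R_m) = 174.7188 / 7 = 24.9598
β = Cov / Var(R_m) = 13.3995 / 24.9598 = 0.5368
E(R) = R_f + β × MRP = 4.93% + 0.5368 × 7.39% = 8.90%

8.90%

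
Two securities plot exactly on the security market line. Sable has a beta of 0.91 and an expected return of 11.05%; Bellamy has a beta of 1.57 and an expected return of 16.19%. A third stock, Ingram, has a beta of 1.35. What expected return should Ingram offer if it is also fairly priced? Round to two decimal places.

14.48%

MRP (SML slope) = (16.19% − 11.05%) / (1.57 − 0.91) = 5.14% / 0.66 = 7.7879%
R_f (intercept) = 11.05% − 0.91 × 7.7879% = 3.9630%
E(R_Ingram) = R_f + β × MRP = 3.9630% + 1.35 × 7.7879% = 14.48%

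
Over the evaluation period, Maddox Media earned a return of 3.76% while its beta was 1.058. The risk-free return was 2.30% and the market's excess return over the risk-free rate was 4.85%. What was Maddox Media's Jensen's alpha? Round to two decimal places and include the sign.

-3.67%

CAPM benchmark = R_f + β(R_m − R_f) = 2.30% + 1.058 × 4.85% = 7.43130%
α = actual − benchmark = 3.76% − 7.43130% = -3.67%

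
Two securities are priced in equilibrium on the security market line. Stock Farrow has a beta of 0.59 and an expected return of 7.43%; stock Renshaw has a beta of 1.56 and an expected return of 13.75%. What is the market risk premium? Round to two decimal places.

Both satisfy E(R) = R_f + β·MRP, so the slope of the SML is
MRP = (13.75% − 7.43%) / (1.56 − 0.59) = 6.32% / 0.97 = 6.5155%

6.52%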